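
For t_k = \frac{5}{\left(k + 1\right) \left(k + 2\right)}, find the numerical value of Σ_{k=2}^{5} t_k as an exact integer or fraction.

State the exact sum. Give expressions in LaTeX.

Ratio r(k) = (k + 1)/(k + 3).
Normal form (A,B,C) = (k + 1, k + 3, 1).
Solve (k + 1)·f(k+1) − (k + 2)·f(k) = 1.
From deg A=1, deg B=1, deg C=0: d=1.
Match coefficients ⇒ f(k) = k.
Certificate R = B(k−1)f/C = k*(k + 2) gives s_k = 5*k/(k + 1).
Δs = 5/(k**2 + 3*k + 2), as required.
Evaluate s at k=6 and k=2: 30/7 and 10/3; difference 20/21.

Σ = 20/21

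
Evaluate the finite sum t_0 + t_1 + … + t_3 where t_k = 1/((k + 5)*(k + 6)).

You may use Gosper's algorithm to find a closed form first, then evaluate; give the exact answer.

Σ = 4/45

Step 1: r(k) = (k + 5)/(k + 7).
A = k + 5, B = k + 7, C = 1.
Set up (k + 5)·f(k+1) − (k + 6)·f(k) − (1) = 0.
d = 1 from the (1,1,0) case.
A polynomial solution: f(k) = k/5.
Then R = B(k−1)f/C = k*(k + 6)/5, so s_k = R(k)·t_k = k/(5*(k + 5)).
Check: Δs_k = 1/(k**2 + 11*k + 30). ✓
Evaluate s at k=4 and k=0: 4/45 and 0; difference 4/45.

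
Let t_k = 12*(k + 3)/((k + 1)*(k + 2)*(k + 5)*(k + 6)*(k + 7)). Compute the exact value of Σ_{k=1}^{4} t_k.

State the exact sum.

Σ = 16/385

t_(k+1)/t_k = (k + 1)*(k + 4)*(k + 5)/((k + 3)**2*(k + 8)).
Factor: A=k + 1; B=k + 8; C=k**3 + 10*k**2 + 33*k + 36.
Set up (k + 1)·f(k+1) − (k + 7)·f(k) − (k**3 + 10*k**2 + 33*k + 36) = 0.
From deg A=1, deg B=1, deg C=3: d=6.
Solve for f: f(k) = k*(k + 2)*(k + 3)*(k + 4)*(k**2 + 12*k + 41)/90 (degree 6 ≤ 6).
So s_k = (B(k−1)f/C)·t_k = (k*(k + 2)*(k + 7)*(k**2 + 12*k + 41)/(90*(k + 3)))·t_k = 2*k*(k**2 + 12*k + 41)/(15*(k**3 + 12*k**2 + 41*k + 30)).
Verify: 12*(k + 3)/(k**5 + 21*k**4 + 163*k**3 + 567*k**2 + 844*k + 420) matches t_k.
Sum = s_(5) − s_(1); s_(5) = 7/55, s_(1) = 3/35 ⇒ 16/385.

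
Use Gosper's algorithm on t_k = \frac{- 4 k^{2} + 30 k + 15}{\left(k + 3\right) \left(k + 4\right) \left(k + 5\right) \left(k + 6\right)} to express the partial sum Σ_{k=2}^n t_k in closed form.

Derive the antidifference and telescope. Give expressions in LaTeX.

Ratio r(k) = (k + 3)*(30*k - 4*(k + 1)**2 + 45)/((k + 7)*(-4*k**2 + 30*k + 15)).
Normal form (A,B,C) = (k + 3, k + 7, k**2 - 15*k/2 - 15/4).
Key eq: (k + 3)·f(k+1) = (k + 6)·f(k) + (k**2 - 15*k/2 - 15/4).
From deg A=1, deg B=1, deg C=2: d=3.
Solving with deg f ≤ 3: f(k) = -k*(k**2 + 132*k + 17)/120.
Get s_k = R·t_k = k*(k**2 + 132*k + 17)/(30*(k + 3)*(k + 4)*(k + 5)) with R(k) = B(k−1)f(k)/C(k) = -k*(k + 6)*(k**2 + 132*k + 17)/(30*(4*k**2 - 30*k - 15)).
Verify: (-4*k**2 + 30*k + 15)/(k**4 + 18*k**3 + 119*k**2 + 342*k + 360) matches t_k.
Σ_(k=2)^n t_k = s_(n+1) − s_(2) = ((n**3 + 135*n**2 + 284*n + 150)/(30*(n**3 + 15*n**2 + 74*n + 120))) − (19/210), i.e. (-2*n**3 + 110*n**2 + 97*n - 205)/(35*(n**3 + 15*n**2 + 74*n + 120)).

S(n) = \frac{- 2 n^{3} + 110 n^{2} + 97 n - 205}{35 \left(n^{3} + 15 n^{2} + 74 n + 120\right)}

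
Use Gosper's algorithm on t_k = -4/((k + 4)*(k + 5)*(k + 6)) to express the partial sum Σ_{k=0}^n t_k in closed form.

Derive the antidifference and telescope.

S(n) = (-n**2 - 11*n - 10)/(10*(n**2 + 11*n + 30))

Ratio r(k) = (k + 4)/(k + 7).
Gosper form: A/B · C(k+1)/C(k) with A=k + 4, B=k + 7, C=1.
Key eq: (k + 4)·f(k+1) = (k + 6)·f(k) + (1).
Bound: deg f ≤ 2.
Match coefficients ⇒ f(k) = k*(k + 9)/40.
Get s_k = R·t_k = k*(-k - 9)/(10*(k + 4)*(k + 5)) with R(k) = B(k−1)f(k)/C(k) = k*(k + 6)*(k + 9)/40.
Check: Δs_k = -4/(k**3 + 15*k**2 + 74*k + 120). ✓
s_(n+1) = (-n**2 - 11*n - 10)/(10*(n**2 + 11*n + 30)) and s_(0) = 0, so S(n) = (-n**2 - 11*n - 10)/(10*(n**2 + 11*n + 30)).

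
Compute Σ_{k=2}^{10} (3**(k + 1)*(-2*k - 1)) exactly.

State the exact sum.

t_(k+1)/t_k = 3*(2*k + 3)/(2*k + 1).
Factor: A=3; B=1; C=k + 1/2.
Need (3)·f(k+1) − (1)·f(k) = k + 1/2.
deg f ≤ 1 (via 0,0,1).
A polynomial solution: f(k) = (k - 1)/2.
Then R = B(k−1)f/C = (k - 1)/(2*k + 1), so s_k = R(k)·t_k = 3**(k + 1)*(1 - k).
Check: Δs_k = 3**(k + 1)*(-2*k - 1). ✓
Sum = s_(11) − s_(2); s_(11) = -5314410, s_(2) = -27 ⇒ -5314383.

Σ = -5314383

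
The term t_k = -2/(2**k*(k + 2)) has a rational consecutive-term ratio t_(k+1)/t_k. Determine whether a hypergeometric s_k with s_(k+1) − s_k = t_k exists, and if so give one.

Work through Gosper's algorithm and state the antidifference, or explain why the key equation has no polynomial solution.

Ratio r(k) = (k + 2)/(2*(k + 3)).
So A=k/2 + 1 and B=k + 3, with C=1.
Need (k/2 + 1)·f(k+1) − (k + 2)·f(k) = 1.
Bound: deg f ≤ -1.
deg f ≤ -1 is impossible — no certificate.

not Gosper-summable; s_k does not exist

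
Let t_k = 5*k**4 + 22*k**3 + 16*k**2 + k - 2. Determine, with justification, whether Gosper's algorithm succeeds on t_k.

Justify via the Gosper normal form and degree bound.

Yes. s_k = k**2*(k**3 + 3*k**2 - 4*k - 2).

The ratio is (5*k**4 + 42*k**3 + 112*k**2 + 119*k + 42)/(5*k**4 + 22*k**3 + 16*k**2 + k - 2).
Factor: A=1; B=1; C=k**4 + 22*k**3/5 + 16*k**2/5 + k/5 - 2/5.
Key eq: (1)·f(k+1) = (1)·f(k) + (k**4 + 22*k**3/5 + 16*k**2/5 + k/5 - 2/5).
From deg A=0, deg B=0, deg C=4: d=5.
Solving with deg f ≤ 5: f(k) = k**2*(k**3 + 3*k**2 - 4*k - 2)/5.
So s_k = (B(k−1)f/C)·t_k = (k**2*(k**3 + 3*k**2 - 4*k - 2)/(5*k**4 + 22*k**3 + 16*k**2 + k - 2))·t_k = k**2*(k**3 + 3*k**2 - 4*k - 2).
Verify: 5*k**4 + 22*k**3 + 16*k**2 + k - 2 matches t_k.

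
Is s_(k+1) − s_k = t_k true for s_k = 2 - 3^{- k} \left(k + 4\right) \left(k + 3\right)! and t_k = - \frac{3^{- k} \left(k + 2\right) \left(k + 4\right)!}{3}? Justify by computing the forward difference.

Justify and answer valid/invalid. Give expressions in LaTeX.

valid (s_(k+1) − s_k reduces to t_k)

s_(k+1) = -3**(-k - 1)*(k + 5)*factorial(k + 4) + 2
s_(k+1) − s_k = -(k + 2)*factorial(k + 4)/(3*3**k)
(s_(k+1) − s_k) − t_k = 0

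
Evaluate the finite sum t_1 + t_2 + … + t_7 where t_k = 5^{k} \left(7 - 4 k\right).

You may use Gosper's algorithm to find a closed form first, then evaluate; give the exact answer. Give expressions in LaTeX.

Σ = -1953135

t_(k+1)/t_k = 5*(4*k - 3)/(4*k - 7).
Gosper form: A/B · C(k+1)/C(k) with A=5, B=1, C=k - 7/4.
Key eq: (5)·f(k+1) = (1)·f(k) + (k - 7/4).
Bound: deg f ≤ 1.
Solving with deg f ≤ 1: f(k) = (k - 3)/4.
Then R = B(k−1)f/C = (k - 3)/(4*k - 7), so s_k = R(k)·t_k = 5**k*(3 - k).
Check: Δs_k = 5**k*(7 - 4*k). ✓
Sum = s_(8) − s_(1); s_(8) = -1953125, s_(1) = 10 ⇒ -1953135.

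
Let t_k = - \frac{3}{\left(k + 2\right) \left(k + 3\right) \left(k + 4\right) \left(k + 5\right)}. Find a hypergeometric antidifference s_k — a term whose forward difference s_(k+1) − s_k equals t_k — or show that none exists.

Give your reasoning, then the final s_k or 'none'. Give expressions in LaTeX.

r(k) = (k + 2)/(k + 6) after simplifying.
A = k + 2, B = k + 6, C = 1.
Set up (k + 2)·f(k+1) − (k + 5)·f(k) − (1) = 0.
deg f ≤ 3 (via 1,1,0).
Match coefficients ⇒ f(k) = k*(k**2 + 9*k + 26)/72.
Then R = B(k−1)f/C = k*(k + 5)*(k**2 + 9*k + 26)/72, so s_k = R(k)·t_k = k*(-k**2 - 9*k - 26)/(24*(k + 2)*(k + 3)*(k + 4)).
Δs = -3/(k**4 + 14*k**3 + 71*k**2 + 154*k + 120), as required.

s_k = \frac{k \left(- k^{2} - 9 k - 26\right)}{24 \left(k + 2\right) \left(k + 3\right) \left(k + 4\right)}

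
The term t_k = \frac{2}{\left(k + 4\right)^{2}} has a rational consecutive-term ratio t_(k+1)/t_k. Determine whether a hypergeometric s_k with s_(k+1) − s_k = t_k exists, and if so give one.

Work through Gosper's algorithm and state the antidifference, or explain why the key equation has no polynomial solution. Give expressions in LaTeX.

no hypergeometric antidifference exists

Ratio r(k) = (k + 4)**2/(k + 5)**2.
Factor: A=k**2 + 8*k + 16; B=k**2 + 10*k + 25; C=1.
Key eq: (k**2 + 8*k + 16)·f(k+1) = (k**2 + 8*k + 16)·f(k) + (1).
Degrees (2,2,0) ⇒ d ≤ 0.
Generic f = c0 gives residual -1; -1 = 0 cannot hold, so t_k is not Gosper-summable.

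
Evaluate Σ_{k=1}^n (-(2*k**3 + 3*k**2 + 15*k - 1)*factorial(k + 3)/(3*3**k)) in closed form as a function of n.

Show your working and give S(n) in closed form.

Compute t_(k+1)/t_k: get (2*k**4 + 17*k**3 + 63*k**2 + 127*k + 76)/(3*(2*k**3 + 3*k**2 + 15*k - 1)).
So A=k/3 + 4/3 and B=1, with C=k**3 + 3*k**2/2 + 15*k/2 - 1/2.
Solve (k/3 + 4/3)·f(k+1) − (1)·f(k) = k**3 + 3*k**2/2 + 15*k/2 - 1/2.
deg f ≤ 2 (via 1,0,3).
Match coefficients ⇒ f(k) = 3*(2*k**2 - 3*k + 3)/2.
Then R = B(k−1)f/C = 3*(2*k**2 - 3*k + 3)/(2*k**3 + 3*k**2 + 15*k - 1), so s_k = R(k)·t_k = -(2*k**2 - 3*k + 3)*factorial(k + 3)/3**k.
Verify: -(2*k**3 + 3*k**2 + 15*k - 1)*factorial(k + 3)/(3*3**k) matches t_k.
s_(n+1) = -3**(-n - 1)*(2*n**2 + n + 2)*factorial(n + 4) and s_(1) = -16, so S(n) = (48*3**n - 2*n**6*factorial(n) - 21*n**5*factorial(n) - 82*n**4*factorial(n) - 155*n**3*factorial(n) - 168*n**2*factorial(n) - 124*n*factorial(n) - 48*factorial(n))/(3*3**n).

S(n) = (48*3**n - 2*n**6*factorial(n) - 21*n**5*factorial(n) - 82*n**4*factorial(n) - 155*n**3*factorial(n) - 168*n**2*factorial(n) - 124*n*factorial(n) - 48*factorial(n))/(3*3**n)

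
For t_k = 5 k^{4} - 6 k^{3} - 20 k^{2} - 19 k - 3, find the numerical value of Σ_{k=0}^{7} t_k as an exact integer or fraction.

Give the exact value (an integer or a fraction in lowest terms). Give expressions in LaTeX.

r(k) = (5*k**4 + 14*k**3 - 8*k**2 - 57*k - 43)/(5*k**4 - 6*k**3 - 20*k**2 - 19*k - 3) after simplifying.
A = 1, B = 1, C = k**4 - 6*k**3/5 - 4*k**2 - 19*k/5 - 3/5.
f must satisfy (1)·f(k+1) − (1)·f(k) = k**4 - 6*k**3/5 - 4*k**2 - 19*k/5 - 3/5.
deg f ≤ 5 (via 0,0,4).
Match coefficients ⇒ f(k) = k*(k**4 - 4*k**3 - 2*k**2 - k + 3)/5.
Get s_k = R·t_k = k*(k**4 - 4*k**3 - 2*k**2 - k + 3) with R(k) = B(k−1)f(k)/C(k) = k*(k**4 - 4*k**3 - 2*k**2 - k + 3)/(5*k**4 - 6*k**3 - 20*k**2 - 19*k - 3).
Check: Δs_k = 5*k**4 - 6*k**3 - 20*k**2 - 19*k - 3. ✓
Σ_(k=0)^(7) t_k = s_(8) − s_(0) = 15320 − (0) = 15320.

Σ = 15320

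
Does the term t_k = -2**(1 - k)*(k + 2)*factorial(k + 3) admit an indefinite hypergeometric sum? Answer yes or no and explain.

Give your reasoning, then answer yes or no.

Yes. s_k = -2**(2 - k)*factorial(k + 3).

Compute t_(k+1)/t_k: get (k + 3)*(k + 4)/(2*(k + 2)).
So A=k/2 + 2 and B=1, with C=k + 2.
Solve (k/2 + 2)·f(k+1) − (1)·f(k) = k + 2.
d = 0 from the (1,0,1) case.
Solving with deg f ≤ 0: f(k) = 2.
Then R = B(k−1)f/C = 2/(k + 2), so s_k = R(k)·t_k = -2**(2 - k)*factorial(k + 3).
s_(k+1) − s_k = -2**(1 - k)*(k + 2)*factorial(k + 3) = t_k.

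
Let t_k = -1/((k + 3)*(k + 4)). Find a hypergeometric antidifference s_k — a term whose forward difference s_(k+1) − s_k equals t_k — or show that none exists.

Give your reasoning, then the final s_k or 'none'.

Step 1: r(k) = (k + 3)/(k + 5).
A = k + 3, B = k + 5, C = 1.
Set up (k + 3)·f(k+1) − (k + 4)·f(k) − (1) = 0.
d = 1 from the (1,1,0) case.
Solving with deg f ≤ 1: f(k) = k/3.
Certificate R = B(k−1)f/C = k*(k + 4)/3 gives s_k = -k/(3*k + 9).
s_(k+1) − s_k = -1/(k**2 + 7*k + 12) = t_k.

s_k = -k/(3*k + 9)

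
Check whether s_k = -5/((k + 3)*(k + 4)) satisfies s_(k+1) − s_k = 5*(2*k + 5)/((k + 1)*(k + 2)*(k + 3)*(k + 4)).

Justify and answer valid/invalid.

s_(k+1) = -5/((k + 4)*(k + 5))
s_(k+1) − s_k = 10/(k**3 + 12*k**2 + 47*k + 60)
(s_(k+1) − s_k) − t_k = 15*(-3*k - 7)/(k**5 + 15*k**4 + 85*k**3 + 225*k**2 + 274*k + 120)

Invalid: residual 15*(-3*k - 7)/(k**5 + 15*k**4 + 85*k**3 + 225*k**2 + 274*k + 120) ≠ 0.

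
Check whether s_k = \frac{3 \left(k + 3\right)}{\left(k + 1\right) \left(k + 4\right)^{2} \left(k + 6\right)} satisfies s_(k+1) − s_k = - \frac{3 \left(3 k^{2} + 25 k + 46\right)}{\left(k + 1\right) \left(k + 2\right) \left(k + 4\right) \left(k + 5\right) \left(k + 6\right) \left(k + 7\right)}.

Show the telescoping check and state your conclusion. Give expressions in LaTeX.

Invalid: residual \frac{3 \left(4 k^{3} + 51 k^{2} + 205 k + 254\right)}{k^{8} + 34 k^{7} + 492 k^{6} + 3942 k^{5} + 19023 k^{4} + 56184 k^{3} + 98084 k^{2} + 91040 k + 33600} ≠ 0.

s_(k+1) = 3*(k + 4)/((k + 2)*(k + 5)**2*(k + 7))
s_(k+1) − s_k = 3*((k + 1)*(k + 4)**3*(k + 6) - (k + 2)*(k + 3)*(k + 5)**2*(k + 7))/((k + 1)*(k + 2)*(k + 4)**2*(k + 5)**2*(k + 6)*(k + 7))
(s_(k+1) − s_k) − t_k = 3*(4*k**3 + 51*k**2 + 205*k + 254)/(k**8 + 34*k**7 + 492*k**6 + 3942*k**5 + 19023*k**4 + 56184*k**3 + 98084*k**2 + 91040*k + 33600)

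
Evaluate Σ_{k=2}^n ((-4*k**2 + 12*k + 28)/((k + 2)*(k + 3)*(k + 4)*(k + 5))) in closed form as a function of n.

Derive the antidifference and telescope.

Compute t_(k+1)/t_k: get (k + 2)*(3*k - (k + 1)**2 + 10)/((k + 6)*(-k**2 + 3*k + 7)).
So A=k + 2 and B=k + 6, with C=k**2 - 3*k - 7.
f must satisfy (k + 2)·f(k+1) − (k + 5)·f(k) = k**2 - 3*k - 7.
d = 3 from the (1,1,2) case.
Coefficient equations give f(k) = -k*(k**2 + 33*k + 50)/24.
Certificate R = B(k−1)f/C = -k*(k + 5)*(k**2 + 33*k + 50)/(24*(k**2 - 3*k - 7)) gives s_k = k*(k**2 + 33*k + 50)/(6*(k + 2)*(k + 3)*(k + 4)).
Check: Δs_k = 4*(-k**2 + 3*k + 7)/(k**4 + 14*k**3 + 71*k**2 + 154*k + 120). ✓
Σ_(k=2)^n t_k = s_(n+1) − s_(2) = ((n**3 + 36*n**2 + 119*n + 84)/(6*(n**3 + 12*n**2 + 47*n + 60))) − (1/3), i.e. (-n**3 + 12*n**2 + 25*n - 36)/(6*(n**3 + 12*n**2 + 47*n + 60)).

S(n) = (-n**3 + 12*n**2 + 25*n - 36)/(6*(n**3 + 12*n**2 + 47*n + 60))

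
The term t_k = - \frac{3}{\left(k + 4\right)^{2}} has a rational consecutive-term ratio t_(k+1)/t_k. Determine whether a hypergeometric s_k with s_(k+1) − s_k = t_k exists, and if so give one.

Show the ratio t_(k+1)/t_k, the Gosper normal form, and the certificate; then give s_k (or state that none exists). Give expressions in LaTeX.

t_(k+1)/t_k = (k + 4)**2/(k + 5)**2.
So A=k**2 + 8*k + 16 and B=k**2 + 10*k + 25, with C=1.
Set up (k**2 + 8*k + 16)·f(k+1) − (k**2 + 8*k + 16)·f(k) − (1) = 0.
deg f ≤ 0 (via 2,2,0).
f = c0 ⇒ A·f(k+1) − B(k−1)·f(k) − C = -1. The system {-1 = 0} is inconsistent; no antidifference.

none (Gosper's algorithm certifies no s_k)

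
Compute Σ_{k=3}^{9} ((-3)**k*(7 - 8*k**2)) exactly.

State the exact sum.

The ratio is 3*(7 - 8*(k + 1)**2)/(8*k**2 - 7).
So A=-3 and B=1, with C=k**2 - 7/8.
Key eq: (-3)·f(k+1) = (1)·f(k) + (k**2 - 7/8).
d = 2 from the (0,0,2) case.
Solving with deg f ≤ 2: f(k) = -(2*k**2 - 3*k - 1)/8.
R(k) = B(k−1)·f(k)/C(k) = -(2*k**2 - 3*k - 1)/(8*k**2 - 7); s_k = R·t_k = (-3)**k*(2*k**2 - 3*k - 1).
Verify: (-3)**k*(7 - 8*k**2) matches t_k.
Evaluate s at k=10 and k=3: 9979281 and -216; difference 9979497.

Σ = 9979497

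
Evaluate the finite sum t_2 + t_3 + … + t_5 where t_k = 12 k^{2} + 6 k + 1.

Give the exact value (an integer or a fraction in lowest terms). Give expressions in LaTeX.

Σ = 736

r(k) = (12*k**2 + 30*k + 19)/(12*k**2 + 6*k + 1) after simplifying.
Factor: A=1; B=1; C=k**2 + k/2 + 1/12.
f must satisfy (1)·f(k+1) − (1)·f(k) = k**2 + k/2 + 1/12.
Degrees (0,0,2) ⇒ d ≤ 3.
Solve for f: f(k) = k**2*(4*k - 3)/12 (degree 3 ≤ 3).
Get s_k = R·t_k = k**2*(4*k - 3) with R(k) = B(k−1)f(k)/C(k) = k**2*(4*k - 3)/(12*k**2 + 6*k + 1).
Verify: 12*k**2 + 6*k + 1 matches t_k.
Σ_(k=2)^(5) t_k = s_(6) − s_(2) = 756 − (20) = 736.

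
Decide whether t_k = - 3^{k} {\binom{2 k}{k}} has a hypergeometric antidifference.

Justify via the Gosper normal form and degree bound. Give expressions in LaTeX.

No — negative degree bound, so no certificate f.

Step 1: r(k) = 6*(2*k + 1)/(k + 1).
Take A(k)=12*k + 6, B(k)=k + 1, C(k)=1.
Key eq: (12*k + 6)·f(k+1) = (k)·f(k) + (1).
Degrees (1,1,0) ⇒ d ≤ -1.
Negative degree bound (-1): no f exists, t_k not Gosper-summable.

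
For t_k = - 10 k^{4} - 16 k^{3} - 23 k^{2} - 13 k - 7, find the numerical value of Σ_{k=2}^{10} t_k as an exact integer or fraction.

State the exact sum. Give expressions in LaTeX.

Compute t_(k+1)/t_k: get (10*k**4 + 56*k**3 + 131*k**2 + 147*k + 69)/(10*k**4 + 16*k**3 + 23*k**2 + 13*k + 7).
Take A(k)=1, B(k)=1, C(k)=k**4 + 8*k**3/5 + 23*k**2/10 + 13*k/10 + 7/10.
Key eq: (1)·f(k+1) = (1)·f(k) + (k**4 + 8*k**3/5 + 23*k**2/10 + 13*k/10 + 7/10).
deg f ≤ 5 (via 0,0,4).
Solve for f: f(k) = k*(2*k**4 - k**3 + 3*k**2 - k + 4)/10 (degree 5 ≤ 5).
So s_k = (B(k−1)f/C)·t_k = (k*(2*k**4 - k**3 + 3*k**2 - k + 4)/((k**2 + k + 1)*(10*k**2 + 6*k + 7)))·t_k = k*(-2*k**4 + k**3 - 3*k**2 + k - 4).
Verify: -10*k**4 - 16*k**3 - 23*k**2 - 13*k - 7 matches t_k.
Sum = s_(11) − s_(2); s_(11) = -311377, s_(2) = -76 ⇒ -311301.

Σ = -311301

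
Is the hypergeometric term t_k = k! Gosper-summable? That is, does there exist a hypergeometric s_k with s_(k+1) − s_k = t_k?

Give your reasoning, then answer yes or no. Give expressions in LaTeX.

r(k) = k + 1 after simplifying.
Gosper form: A/B · C(k+1)/C(k) with A=k + 1, B=1, C=1.
Key eq: (k + 1)·f(k+1) = (1)·f(k) + (1).
deg f ≤ -1 (via 1,0,0).
Bound -1 < 0, so the key equation has no polynomial solution.

No — negative degree bound, so no certificate f.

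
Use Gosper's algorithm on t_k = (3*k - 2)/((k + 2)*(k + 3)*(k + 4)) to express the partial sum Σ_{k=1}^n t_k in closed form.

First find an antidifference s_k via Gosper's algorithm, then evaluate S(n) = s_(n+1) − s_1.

S(n) = n*(5*n - 1)/(12*(n**2 + 7*n + 12))

r(k) = (k + 2)*(3*k + 1)/((k + 5)*(3*k - 2)) after simplifying.
Normal form (A,B,C) = (k + 2, k + 5, k - 2/3).
f must satisfy (k + 2)·f(k+1) − (k + 4)·f(k) = k - 2/3.
Bound: deg f ≤ 2.
Coefficient equations give f(k) = k*(k - 4)/9.
Then R = B(k−1)f/C = k*(k - 4)*(k + 4)/(3*(3*k - 2)), so s_k = R(k)·t_k = k*(k - 4)/(3*(k + 2)*(k + 3)).
Δs = (3*k - 2)/(k**3 + 9*k**2 + 26*k + 24), as required.
Evaluate: s_(n+1) = (n**2 - 2*n - 3)/(3*(n**2 + 7*n + 12)); subtract s_(1) = -1/12 ⇒ S(n) = n*(5*n - 1)/(12*(n**2 + 7*n + 12)).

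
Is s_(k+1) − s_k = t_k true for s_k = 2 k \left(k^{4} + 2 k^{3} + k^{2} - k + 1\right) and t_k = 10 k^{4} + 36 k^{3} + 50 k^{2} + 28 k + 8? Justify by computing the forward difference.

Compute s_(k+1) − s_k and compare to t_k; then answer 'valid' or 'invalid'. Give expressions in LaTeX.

Valid: the claim telescopes to t_k.

s_(k+1) = 2*(k + 1)*(-k + (k + 1)**4 + 2*(k + 1)**3 + (k + 1)**2)
s_(k+1) − s_k = 10*k**4 + 36*k**3 + 50*k**2 + 28*k + 8
(s_(k+1) − s_k) − t_k = 0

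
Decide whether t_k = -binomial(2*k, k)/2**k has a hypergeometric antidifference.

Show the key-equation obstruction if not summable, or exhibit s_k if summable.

Step 1: r(k) = (2*k + 1)/(k + 1).
Take A(k)=2*k + 1, B(k)=k + 1, C(k)=1.
Solve (2*k + 1)·f(k+1) − (k)·f(k) = 1.
Degrees (1,1,0) ⇒ d ≤ -1.
deg f ≤ -1 is impossible — no certificate.

No — key equation has no polynomial f.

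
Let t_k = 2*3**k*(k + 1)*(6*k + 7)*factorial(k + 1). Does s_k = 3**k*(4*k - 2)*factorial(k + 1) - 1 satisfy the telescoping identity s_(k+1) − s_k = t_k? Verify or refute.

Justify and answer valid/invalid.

s_(k+1) = 3**(k + 1)*(4*k + 2)*factorial(k + 2) - 1
s_(k+1) − s_k = 2*3**k*(k + 1)*(6*k + 7)*factorial(k + 1)
(s_(k+1) − s_k) − t_k = 0

valid (s_(k+1) − s_k reduces to t_k)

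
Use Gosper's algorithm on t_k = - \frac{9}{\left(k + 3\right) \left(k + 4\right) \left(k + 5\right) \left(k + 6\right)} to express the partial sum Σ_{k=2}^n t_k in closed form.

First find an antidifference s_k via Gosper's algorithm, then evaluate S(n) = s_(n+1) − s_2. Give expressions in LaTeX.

r(k) = (k + 3)/(k + 7) after simplifying.
A = k + 3, B = k + 7, C = 1.
Need (k + 3)·f(k+1) − (k + 6)·f(k) = 1.
Degrees (1,1,0) ⇒ d ≤ 3.
Solving with deg f ≤ 3: f(k) = k*(k**2 + 12*k + 47)/180.
R(k) = B(k−1)·f(k)/C(k) = k*(k + 6)*(k**2 + 12*k + 47)/180; s_k = R·t_k = k*(-k**2 - 12*k - 47)/(20*(k + 3)*(k + 4)*(k + 5)).
Verify: -9/(k**4 + 18*k**3 + 119*k**2 + 342*k + 360) matches t_k.
Telescope: S(n) = s_(n+1) − s_(2) = (-n**3 - 15*n**2 - 74*n - 60)/(20*(n**3 + 15*n**2 + 74*n + 120)) − (-1/28) = (-n**3 - 15*n**2 - 74*n + 90)/(70*(n**3 + 15*n**2 + 74*n + 120)).

S(n) = \frac{- n^{3} - 15 n^{2} - 74 n + 90}{70 \left(n^{3} + 15 n^{2} + 74 n + 120\right)}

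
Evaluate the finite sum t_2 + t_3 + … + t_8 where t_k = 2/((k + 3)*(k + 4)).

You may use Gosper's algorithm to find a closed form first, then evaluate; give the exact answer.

Σ = 7/30

Step 1: r(k) = (k + 3)/(k + 5).
So A=k + 3 and B=k + 5, with C=1.
f must satisfy (k + 3)·f(k+1) − (k + 4)·f(k) = 1.
From deg A=1, deg B=1, deg C=0: d=1.
Solving with deg f ≤ 1: f(k) = k/3.
Certificate R = B(k−1)f/C = k*(k + 4)/3 gives s_k = 2*k/(3*(k + 3)).
Verify: 2/(k**2 + 7*k + 12) matches t_k.
Sum = s_(9) − s_(2); s_(9) = 1/2, s_(2) = 4/15 ⇒ 7/30.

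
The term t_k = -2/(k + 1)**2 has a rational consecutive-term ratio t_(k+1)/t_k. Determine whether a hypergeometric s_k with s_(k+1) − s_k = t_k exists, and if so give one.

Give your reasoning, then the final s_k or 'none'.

Ratio r(k) = (k + 1)**2/(k + 2)**2.
Take A(k)=k**2 + 2*k + 1, B(k)=k**2 + 4*k + 4, C(k)=1.
Solve (k**2 + 2*k + 1)·f(k+1) − (k**2 + 2*k + 1)·f(k) = 1.
Degrees (2,2,0) ⇒ d ≤ 0.
Generic f = c0 gives residual -1; -1 = 0 cannot hold, so t_k is not Gosper-summable.

none (Gosper's algorithm certifies no s_k)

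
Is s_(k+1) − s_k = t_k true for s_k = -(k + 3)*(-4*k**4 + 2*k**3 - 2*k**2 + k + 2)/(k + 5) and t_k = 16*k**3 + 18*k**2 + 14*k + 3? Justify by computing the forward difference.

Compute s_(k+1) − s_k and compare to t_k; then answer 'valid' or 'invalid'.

s_(k+1) = (4*k**5 + 30*k**4 + 76*k**3 + 93*k**2 + 53*k + 4)/(k + 6)
s_(k+1) − s_k = (16*k**5 + 170*k**4 + 492*k**3 + 493*k**2 + 305*k + 56)/(k**2 + 11*k + 30)
(s_(k+1) − s_k) − t_k = 2*(-12*k**4 - 100*k**3 - 102*k**2 - 74*k - 17)/(k**2 + 11*k + 30)

Invalid: residual 2*(-12*k**4 - 100*k**3 - 102*k**2 - 74*k - 17)/(k**2 + 11*k + 30) ≠ 0.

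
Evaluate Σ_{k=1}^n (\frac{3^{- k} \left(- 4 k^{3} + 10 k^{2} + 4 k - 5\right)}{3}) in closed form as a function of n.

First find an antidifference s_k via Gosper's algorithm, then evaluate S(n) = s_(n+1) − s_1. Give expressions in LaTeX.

S(n) = 3^{- n - 1} \left(- 3^{n} + 2 n^{3} + 4 n^{2} + n + 1\right)

The ratio is (4*k**3 + 2*k**2 - 12*k - 5)/(3*(4*k**3 - 10*k**2 - 4*k + 5)).
Factor: A=1/3; B=1; C=k**3 - 5*k**2/2 - k + 5/4.
f must satisfy (1/3)·f(k+1) − (1)·f(k) = k**3 - 5*k**2/2 - k + 5/4.
d = 3 from the (0,0,3) case.
Solve for f: f(k) = -3*(2*k**3 - 2*k**2 - k + 2)/4 (degree 3 ≤ 3).
Get s_k = R·t_k = (2*k**3 - 2*k**2 - k + 2)/3**k with R(k) = B(k−1)f(k)/C(k) = -3*(2*k**3 - 2*k**2 - k + 2)/(4*k**3 - 10*k**2 - 4*k + 5).
s_(k+1) − s_k = (-4*k**3 + 10*k**2 + 4*k - 5)/(3*3**k) = t_k.
Telescope: S(n) = s_(n+1) − s_(1) = 3**(-n - 1)*(2*n**3 + 4*n**2 + n + 1) − (1/3) = 3**(-n - 1)*(-3**n + 2*n**3 + 4*n**2 + n + 1).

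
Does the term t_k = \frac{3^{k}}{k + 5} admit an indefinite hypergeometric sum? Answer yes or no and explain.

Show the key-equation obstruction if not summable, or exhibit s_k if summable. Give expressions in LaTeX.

Compute t_(k+1)/t_k: get 3*(k + 5)/(k + 6).
Take A(k)=3*k + 15, B(k)=k + 6, C(k)=1.
Need (3*k + 15)·f(k+1) − (k + 5)·f(k) = 1.
From deg A=1, deg B=1, deg C=0: d=-1.
deg f ≤ -1 is impossible — no certificate.

No. Not Gosper-summable.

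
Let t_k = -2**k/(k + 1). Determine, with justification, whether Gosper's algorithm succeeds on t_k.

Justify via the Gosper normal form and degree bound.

r(k) = 2*(k + 1)/(k + 2) after simplifying.
Normal form (A,B,C) = (2*k + 2, k + 2, 1).
Solve (2*k + 2)·f(k+1) − (k + 1)·f(k) = 1.
deg f ≤ -1 (via 1,1,0).
deg f ≤ -1 is impossible — no certificate.

No — key equation has no polynomial f.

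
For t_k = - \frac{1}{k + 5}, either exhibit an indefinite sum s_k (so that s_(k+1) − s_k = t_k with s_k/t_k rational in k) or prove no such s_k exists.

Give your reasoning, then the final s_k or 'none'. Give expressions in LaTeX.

no hypergeometric antidifference exists

Step 1: r(k) = (k + 5)/(k + 6).
So A=k + 5 and B=k + 6, with C=1.
Key eq: (k + 5)·f(k+1) = (k + 5)·f(k) + (1).
d = 0 from the (1,1,0) case.
Put f(k) = c0: A·f(k+1) − B(k−1)·f(k) − C = -1; need -1 = 0 — inconsistent ⇒ no f, not summable.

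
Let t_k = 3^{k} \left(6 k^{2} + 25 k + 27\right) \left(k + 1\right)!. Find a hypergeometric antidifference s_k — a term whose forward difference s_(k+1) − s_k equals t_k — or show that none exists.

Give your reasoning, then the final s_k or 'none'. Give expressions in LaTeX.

t_(k+1)/t_k = 3*(6*k**3 + 49*k**2 + 132*k + 116)/(6*k**2 + 25*k + 27).
A = 3*k + 6, B = 1, C = k**2 + 25*k/6 + 9/2.
f must satisfy (3*k + 6)·f(k+1) − (1)·f(k) = k**2 + 25*k/6 + 9/2.
Bound: deg f ≤ 1.
Solve for f: f(k) = (2*k + 3)/6 (degree 1 ≤ 1).
R(k) = B(k−1)·f(k)/C(k) = (2*k + 3)/(6*k**2 + 25*k + 27); s_k = R·t_k = 3**k*(2*k + 3)*factorial(k + 1).
s_(k+1) − s_k = 3**k*(6*k**2 + 25*k + 27)*factorial(k + 1) = t_k.

s_k = 3^{k} \left(2 k + 3\right) \left(k + 1\right)!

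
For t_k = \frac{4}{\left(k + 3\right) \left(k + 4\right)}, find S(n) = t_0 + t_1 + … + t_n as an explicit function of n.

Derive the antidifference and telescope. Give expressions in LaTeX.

S(n) = \frac{4 \left(n + 1\right)}{3 \left(n + 4\right)}

The ratio is (k + 3)/(k + 5).
Gosper form: A/B · C(k+1)/C(k) with A=k + 3, B=k + 5, C=1.
Key eq: (k + 3)·f(k+1) = (k + 4)·f(k) + (1).
Degrees (1,1,0) ⇒ d ≤ 1.
Solve for f: f(k) = k/3 (degree 1 ≤ 1).
Then R = B(k−1)f/C = k*(k + 4)/3, so s_k = R(k)·t_k = 4*k/(3*(k + 3)).
s_(k+1) − s_k = 4/(k**2 + 7*k + 12) = t_k.
Telescope: S(n) = s_(n+1) − s_(0) = 4*(n + 1)/(3*(n + 4)) − (0) = 4*(n + 1)/(3*(n + 4)).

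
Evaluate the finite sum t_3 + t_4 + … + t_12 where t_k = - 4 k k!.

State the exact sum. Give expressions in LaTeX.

Ratio r(k) = (k + 1)**2/k.
Take A(k)=k + 1, B(k)=1, C(k)=k.
Key eq: (k + 1)·f(k+1) = (1)·f(k) + (k).
deg f ≤ 0 (via 1,0,1).
Solving with deg f ≤ 0: f(k) = 1.
Certificate R = B(k−1)f/C = 1/k gives s_k = -4*factorial(k).
s_(k+1) − s_k = -4*k*factorial(k) = t_k.
Σ_(k=3)^(12) t_k = s_(13) − s_(3) = -24908083200 − (-24) = -24908083176.

Σ = -24908083176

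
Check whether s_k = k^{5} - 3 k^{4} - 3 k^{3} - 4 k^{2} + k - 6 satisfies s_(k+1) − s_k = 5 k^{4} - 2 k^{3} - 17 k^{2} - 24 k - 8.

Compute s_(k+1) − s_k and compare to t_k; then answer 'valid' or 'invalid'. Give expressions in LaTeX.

s_(k+1) = k**5 + 2*k**4 - 5*k**3 - 21*k**2 - 23*k - 14
s_(k+1) − s_k = 5*k**4 - 2*k**3 - 17*k**2 - 24*k - 8
(s_(k+1) − s_k) − t_k = 0

Valid — Δs_k = t_k.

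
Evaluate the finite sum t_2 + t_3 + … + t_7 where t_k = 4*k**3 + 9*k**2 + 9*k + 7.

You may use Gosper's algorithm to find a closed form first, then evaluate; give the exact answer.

r(k) = (4*k**3 + 21*k**2 + 39*k + 29)/(4*k**3 + 9*k**2 + 9*k + 7) after simplifying.
A = 1, B = 1, C = k**3 + 9*k**2/4 + 9*k/4 + 7/4.
Key eq: (1)·f(k+1) = (1)·f(k) + (k**3 + 9*k**2/4 + 9*k/4 + 7/4).
d = 4 from the (0,0,3) case.
Solve for f: f(k) = k*(k**3 + k**2 + k + 4)/4 (degree 4 ≤ 4).
Then R = B(k−1)f/C = k*(k**3 + k**2 + k + 4)/(4*k**3 + 9*k**2 + 9*k + 7), so s_k = R(k)·t_k = k*(k**3 + k**2 + k + 4).
Δs = 4*k**3 + 9*k**2 + 9*k + 7, as required.
Telescoping: Σ = s_(8) − s_(2) = 4704 − (36) = 4668.

Σ = 4668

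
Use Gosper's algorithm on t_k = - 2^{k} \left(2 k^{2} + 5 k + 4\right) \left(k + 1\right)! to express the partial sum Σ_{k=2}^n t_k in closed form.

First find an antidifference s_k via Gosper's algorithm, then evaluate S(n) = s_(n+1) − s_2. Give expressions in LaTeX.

S(n) = - 2 \cdot 2^{n} n \left(n + 2\right)! - 2 \cdot 2^{n} \left(n + 2\right)! + 48

Ratio r(k) = 2*(2*k**3 + 13*k**2 + 29*k + 22)/(2*k**2 + 5*k + 4).
So A=2*k + 4 and B=1, with C=k**2 + 5*k/2 + 2.
Need (2*k + 4)·f(k+1) − (1)·f(k) = k**2 + 5*k/2 + 2.
From deg A=1, deg B=0, deg C=2: d=1.
Coefficient equations give f(k) = k/2.
So s_k = (B(k−1)f/C)·t_k = (k/(2*k**2 + 5*k + 4))·t_k = -2**k*k*factorial(k + 1).
Δs = -2**k*(2*k**2 + 5*k + 4)*factorial(k + 1), as required.
Telescope: S(n) = s_(n+1) − s_(2) = -2**(n + 1)*(n + 1)*factorial(n + 2) − (-48) = -2*2**n*n*factorial(n + 2) - 2*2**n*factorial(n + 2) + 48.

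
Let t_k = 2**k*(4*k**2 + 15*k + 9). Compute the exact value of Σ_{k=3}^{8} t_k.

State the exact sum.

Σ = 162528

Compute t_(k+1)/t_k: get 2*(4*k**2 + 23*k + 28)/(4*k**2 + 15*k + 9).
A = 2, B = 1, C = k**2 + 15*k/4 + 9/4.
Solve (2)·f(k+1) − (1)·f(k) = k**2 + 15*k/4 + 9/4.
From deg A=0, deg B=0, deg C=2: d=2.
Solving with deg f ≤ 2: f(k) = (4*k**2 - k + 3)/4.
R(k) = B(k−1)·f(k)/C(k) = (4*k**2 - k + 3)/((k + 3)*(4*k + 3)); s_k = R·t_k = 2**k*(4*k**2 - k + 3).
Verify: 2**k*(4*k**2 + 15*k + 9) matches t_k.
Telescoping: Σ = s_(9) − s_(3) = 162816 − (288) = 162528.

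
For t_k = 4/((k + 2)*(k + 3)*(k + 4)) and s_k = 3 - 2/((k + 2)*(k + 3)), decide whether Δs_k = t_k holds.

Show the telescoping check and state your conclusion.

s_(k+1) = 3 - 2/((k + 3)*(k + 4))
s_(k+1) − s_k = 4/(k**3 + 9*k**2 + 26*k + 24)
(s_(k+1) − s_k) − t_k = 0

valid (s_(k+1) − s_k reduces to t_k)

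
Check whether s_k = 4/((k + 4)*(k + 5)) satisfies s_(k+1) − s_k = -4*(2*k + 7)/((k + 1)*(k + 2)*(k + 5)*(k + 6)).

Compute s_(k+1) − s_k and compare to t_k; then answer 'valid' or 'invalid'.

Invalid: residual 12*(3*k + 8)/(k**5 + 18*k**4 + 121*k**3 + 372*k**2 + 508*k + 240) ≠ 0.

s_(k+1) = 4/((k + 5)*(k + 6))
s_(k+1) − s_k = -8/(k**3 + 15*k**2 + 74*k + 120)
(s_(k+1) − s_k) − t_k = 12*(3*k + 8)/(k**5 + 18*k**4 + 121*k**3 + 372*k**2 + 508*k + 240)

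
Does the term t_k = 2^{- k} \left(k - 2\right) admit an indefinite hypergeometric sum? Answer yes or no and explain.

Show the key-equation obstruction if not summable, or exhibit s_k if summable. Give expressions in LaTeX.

r(k) = (k - 1)/(2*(k - 2)) after simplifying.
So A=1/2 and B=1, with C=k - 2.
Solve (1/2)·f(k+1) − (1)·f(k) = k - 2.
Bound: deg f ≤ 1.
A polynomial solution: f(k) = -2*(k - 1).
So s_k = (B(k−1)f/C)·t_k = (-2*(k - 1)/(k - 2))·t_k = 2**(1 - k)*(1 - k).
Check: Δs_k = (k - 2)/2**k. ✓

Yes. s_k = 2^{1 - k} \left(1 - k\right).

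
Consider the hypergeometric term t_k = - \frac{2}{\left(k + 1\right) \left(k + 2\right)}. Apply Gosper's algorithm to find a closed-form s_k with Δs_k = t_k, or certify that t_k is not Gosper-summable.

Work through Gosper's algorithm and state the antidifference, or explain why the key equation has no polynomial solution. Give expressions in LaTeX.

Step 1: r(k) = (k + 1)/(k + 3).
A = k + 1, B = k + 3, C = 1.
Set up (k + 1)·f(k+1) − (k + 2)·f(k) − (1) = 0.
d = 1 from the (1,1,0) case.
Match coefficients ⇒ f(k) = k.
Then R = B(k−1)f/C = k*(k + 2), so s_k = R(k)·t_k = -2*k/(k + 1).
Check: Δs_k = -2/(k**2 + 3*k + 2). ✓

s_k = - \frac{2 k}{k + 1}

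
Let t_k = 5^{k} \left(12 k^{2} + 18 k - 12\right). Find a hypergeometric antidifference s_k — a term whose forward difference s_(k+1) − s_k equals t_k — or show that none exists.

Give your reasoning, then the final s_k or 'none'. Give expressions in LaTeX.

s_k = 3 \cdot 5^{k} \left(k^{2} - k - 1\right)

The ratio is 5*(2*k**2 + 7*k + 3)/(2*k**2 + 3*k - 2).
So A=5 and B=1, with C=k**2 + 3*k/2 - 1.
Set up (5)·f(k+1) − (1)·f(k) − (k**2 + 3*k/2 - 1) = 0.
Bound: deg f ≤ 2.
Coefficient equations give f(k) = (k**2 - k - 1)/4.
R(k) = B(k−1)·f(k)/C(k) = (k**2 - k - 1)/(2*(k + 2)*(2*k - 1)); s_k = R·t_k = 3*5**k*(k**2 - k - 1).
s_(k+1) − s_k = 5**k*(12*k**2 + 18*k - 12) = t_k.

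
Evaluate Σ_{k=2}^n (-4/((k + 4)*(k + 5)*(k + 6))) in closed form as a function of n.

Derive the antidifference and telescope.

r(k) = (k + 4)/(k + 7) after simplifying.
Factor: A=k + 4; B=k + 7; C=1.
Key eq: (k + 4)·f(k+1) = (k + 6)·f(k) + (1).
Degrees (1,1,0) ⇒ d ≤ 2.
Match coefficients ⇒ f(k) = k*(k + 9)/40.
Then R = B(k−1)f/C = k*(k + 6)*(k + 9)/40, so s_k = R(k)·t_k = k*(-k - 9)/(10*(k + 4)*(k + 5)).
s_(k+1) − s_k = -4/(k**3 + 15*k**2 + 74*k + 120) = t_k.
Evaluate: s_(n+1) = (-n**2 - 11*n - 10)/(10*(n**2 + 11*n + 30)); subtract s_(2) = -11/210 ⇒ S(n) = (-n**2 - 11*n + 12)/(21*(n**2 + 11*n + 30)).

S(n) = (-n**2 - 11*n + 12)/(21*(n**2 + 11*n + 30))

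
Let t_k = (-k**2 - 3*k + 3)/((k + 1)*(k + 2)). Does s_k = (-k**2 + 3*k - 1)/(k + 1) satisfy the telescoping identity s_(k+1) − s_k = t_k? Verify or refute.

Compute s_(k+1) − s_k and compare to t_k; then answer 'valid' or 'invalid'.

valid; difference matches t_k

s_(k+1) = (-k**2 + k + 1)/(k + 2)
s_(k+1) − s_k = (-k**2 - 3*k + 3)/(k**2 + 3*k + 2)
(s_(k+1) − s_k) − t_k = 0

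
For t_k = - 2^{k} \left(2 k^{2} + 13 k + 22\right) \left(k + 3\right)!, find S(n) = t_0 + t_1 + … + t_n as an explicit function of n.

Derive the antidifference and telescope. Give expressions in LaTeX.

S(n) = - 2 \cdot 2^{n} n \left(n + 4\right)! - 6 \cdot 2^{n} \left(n + 4\right)! + 12

Step 1: r(k) = 2*(2*k**3 + 25*k**2 + 105*k + 148)/(2*k**2 + 13*k + 22).
So A=2*k + 8 and B=1, with C=k**2 + 13*k/2 + 11.
Need (2*k + 8)·f(k+1) − (1)·f(k) = k**2 + 13*k/2 + 11.
From deg A=1, deg B=0, deg C=2: d=1.
Coefficient equations give f(k) = (k + 2)/2.
Certificate R = B(k−1)f/C = (k + 2)/(2*k**2 + 13*k + 22) gives s_k = -2**k*(k + 2)*factorial(k + 3).
Check: Δs_k = -2**k*(2*k**2 + 13*k + 22)*factorial(k + 3). ✓
Σ_(k=0)^n t_k = s_(n+1) − s_(0) = (-2**(n + 1)*(n + 3)*factorial(n + 4)) − (-12), i.e. -2*2**n*n*factorial(n + 4) - 6*2**n*factorial(n + 4) + 12.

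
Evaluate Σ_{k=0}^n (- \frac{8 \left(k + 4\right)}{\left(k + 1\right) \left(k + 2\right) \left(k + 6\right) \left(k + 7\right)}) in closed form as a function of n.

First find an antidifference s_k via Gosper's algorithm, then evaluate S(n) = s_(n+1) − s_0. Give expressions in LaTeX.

The ratio is (k + 1)*(k + 5)*(k + 6)/((k + 3)*(k + 4)*(k + 8)).
Take A(k)=k + 1, B(k)=k + 8, C(k)=k**4 + 16*k**3 + 95*k**2 + 248*k + 240.
Key eq: (k + 1)·f(k+1) = (k + 7)·f(k) + (k**4 + 16*k**3 + 95*k**2 + 248*k + 240).
From deg A=1, deg B=1, deg C=4: d=6.
Solving with deg f ≤ 6: f(k) = k*(k + 2)*(k + 3)*(k + 4)*(k + 5)*(k + 7)/12.
R(k) = B(k−1)·f(k)/C(k) = k*(k + 2)*(k + 7)**2/(12*(k + 4)); s_k = R·t_k = 2*k*(-k - 7)/(3*(k**2 + 7*k + 6)).
s_(k+1) − s_k = 8*(-k - 4)/(k**4 + 16*k**3 + 83*k**2 + 152*k + 84) = t_k.
Evaluate: s_(n+1) = 2*(-n**2 - 9*n - 8)/(3*(n**2 + 9*n + 14)); subtract s_(0) = 0 ⇒ S(n) = 2*(-n**2 - 9*n - 8)/(3*(n**2 + 9*n + 14)).

S(n) = \frac{2 \left(- n^{2} - 9 n - 8\right)}{3 \left(n^{2} + 9 n + 14\right)}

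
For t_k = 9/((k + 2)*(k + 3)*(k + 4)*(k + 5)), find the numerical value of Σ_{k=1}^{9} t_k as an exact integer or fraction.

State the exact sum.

Σ = 177/3640

The ratio is (k + 2)/(k + 6).
So A=k + 2 and B=k + 6, with C=1.
Solve (k + 2)·f(k+1) − (k + 5)·f(k) = 1.
Degrees (1,1,0) ⇒ d ≤ 3.
Solve for f: f(k) = k*(k**2 + 9*k + 26)/72 (degree 3 ≤ 3).
So s_k = (B(k−1)f/C)·t_k = (k*(k + 5)*(k**2 + 9*k + 26)/72)·t_k = k*(k**2 + 9*k + 26)/(8*(k + 2)*(k + 3)*(k + 4)).
Check: Δs_k = 9/(k**4 + 14*k**3 + 71*k**2 + 154*k + 120). ✓
Telescoping: Σ = s_(10) − s_(1) = 45/364 − (3/40) = 177/3640.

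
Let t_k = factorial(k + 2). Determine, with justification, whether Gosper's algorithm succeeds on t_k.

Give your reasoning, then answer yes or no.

No — key equation has no polynomial f.

The ratio is k + 3.
Normal form (A,B,C) = (k + 3, 1, 1).
Need (k + 3)·f(k+1) − (1)·f(k) = 1.
Bound: deg f ≤ -1.
deg f ≤ -1 is impossible — no certificate.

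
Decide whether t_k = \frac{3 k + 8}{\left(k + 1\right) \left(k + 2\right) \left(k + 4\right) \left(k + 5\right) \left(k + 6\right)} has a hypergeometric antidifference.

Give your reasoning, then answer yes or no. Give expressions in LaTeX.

Yes. s_k = \frac{k \left(k^{2} + 10 k + 29\right)}{20 \left(k^{3} + 10 k^{2} + 29 k + 20\right)}.

The ratio is (k + 1)*(k + 4)*(3*k + 11)/((k + 3)*(k + 7)*(3*k + 8)).
So A=k + 1 and B=k + 7, with C=k**2 + 17*k/3 + 8.
f must satisfy (k + 1)·f(k+1) − (k + 6)·f(k) = k**2 + 17*k/3 + 8.
d = 5 from the (1,1,2) case.
Match coefficients ⇒ f(k) = k*(k + 2)*(k + 3)*(k**2 + 10*k + 29)/60.
Certificate R = B(k−1)f/C = k*(k + 2)*(k + 6)*(k**2 + 10*k + 29)/(20*(3*k + 8)) gives s_k = k*(k**2 + 10*k + 29)/(20*(k**3 + 10*k**2 + 29*k + 20)).
s_(k+1) − s_k = (3*k + 8)/(k**5 + 18*k**4 + 121*k**3 + 372*k**2 + 508*k + 240) = t_k.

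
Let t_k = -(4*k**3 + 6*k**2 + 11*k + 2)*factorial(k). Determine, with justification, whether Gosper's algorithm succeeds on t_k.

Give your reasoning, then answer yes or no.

Yes. s_k = -(4*k**2 - 2*k + 1)*factorial(k).

Step 1: r(k) = (4*k**4 + 22*k**3 + 53*k**2 + 58*k + 23)/(4*k**3 + 6*k**2 + 11*k + 2).
Normal form (A,B,C) = (k + 1, 1, k**3 + 3*k**2/2 + 11*k/4 + 1/2).
f must satisfy (k + 1)·f(k+1) − (1)·f(k) = k**3 + 3*k**2/2 + 11*k/4 + 1/2.
From deg A=1, deg B=0, deg C=3: d=2.
A polynomial solution: f(k) = (4*k**2 - 2*k + 1)/4.
Get s_k = R·t_k = -(4*k**2 - 2*k + 1)*factorial(k) with R(k) = B(k−1)f(k)/C(k) = (4*k**2 - 2*k + 1)/(4*k**3 + 6*k**2 + 11*k + 2).
s_(k+1) − s_k = -(4*k**3 + 6*k**2 + 11*k + 2)*factorial(k) = t_k.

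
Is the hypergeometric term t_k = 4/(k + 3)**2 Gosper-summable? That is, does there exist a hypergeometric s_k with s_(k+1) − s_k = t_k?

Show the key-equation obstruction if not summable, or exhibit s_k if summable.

Ratio r(k) = (k + 3)**2/(k + 4)**2.
A = k**2 + 6*k + 9, B = k**2 + 8*k + 16, C = 1.
Need (k**2 + 6*k + 9)·f(k+1) − (k**2 + 6*k + 9)·f(k) = 1.
deg f ≤ 0 (via 2,2,0).
Write f(k) = c0. Then LHS − RHS = -1, requiring -1 = 0: contradictory. No certificate.

No — key equation has no polynomial f.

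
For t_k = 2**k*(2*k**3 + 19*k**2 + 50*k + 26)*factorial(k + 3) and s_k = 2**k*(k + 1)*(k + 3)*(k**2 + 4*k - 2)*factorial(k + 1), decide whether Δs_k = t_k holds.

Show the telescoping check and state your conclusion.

s_(k+1) = 2**(k + 1)*(k + 2)*(k + 4)*(k**2 + 6*k + 3)*factorial(k + 2)
s_(k+1) − s_k = 2**k*(2*k**5 + 27*k**4 + 134*k**3 + 303*k**2 + 308*k + 102)*factorial(k + 1)
(s_(k+1) − s_k) − t_k = -2**k*(2*k**4 + 23*k**3 + 87*k**2 + 122*k + 54)*factorial(k + 1)

Invalid: residual -2**k*(2*k**4 + 23*k**3 + 87*k**2 + 122*k + 54)*factorial(k + 1) ≠ 0.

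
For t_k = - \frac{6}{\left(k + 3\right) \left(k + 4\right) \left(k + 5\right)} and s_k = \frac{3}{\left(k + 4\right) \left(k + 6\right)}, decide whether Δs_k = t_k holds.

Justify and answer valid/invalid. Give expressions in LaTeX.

s_(k+1) = 3/((k + 5)*(k + 7))
s_(k+1) − s_k = 3*(-2*k - 11)/(k**4 + 22*k**3 + 179*k**2 + 638*k + 840)
(s_(k+1) − s_k) − t_k = 9*(3*k + 17)/(k**5 + 25*k**4 + 245*k**3 + 1175*k**2 + 2754*k + 2520)

Invalid: residual \frac{9 \left(3 k + 17\right)}{k^{5} + 25 k^{4} + 245 k^{3} + 1175 k^{2} + 2754 k + 2520} ≠ 0.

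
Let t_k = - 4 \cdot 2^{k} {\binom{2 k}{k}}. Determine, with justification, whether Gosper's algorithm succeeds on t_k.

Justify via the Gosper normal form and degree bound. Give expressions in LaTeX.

No — key equation has no polynomial f.

t_(k+1)/t_k = 4*(2*k + 1)/(k + 1).
So A=8*k + 4 and B=k + 1, with C=1.
Set up (8*k + 4)·f(k+1) − (k)·f(k) − (1) = 0.
Degrees (1,1,0) ⇒ d ≤ -1.
deg f ≤ -1 is impossible — no certificate.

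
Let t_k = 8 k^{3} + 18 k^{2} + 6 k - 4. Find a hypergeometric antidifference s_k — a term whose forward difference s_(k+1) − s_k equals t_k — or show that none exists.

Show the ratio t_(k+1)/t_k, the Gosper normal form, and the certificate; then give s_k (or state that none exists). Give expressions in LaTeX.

t_(k+1)/t_k = (4*k**3 + 21*k**2 + 33*k + 14)/(4*k**3 + 9*k**2 + 3*k - 2).
So A=1 and B=1, with C=k**3 + 9*k**2/4 + 3*k/4 - 1/2.
Set up (1)·f(k+1) − (1)·f(k) − (k**3 + 9*k**2/4 + 3*k/4 - 1/2) = 0.
d = 4 from the (0,0,3) case.
A polynomial solution: f(k) = k*(k + 1)*(k**2 - 2)/4.
So s_k = (B(k−1)f/C)·t_k = (k*(k**2 - 2)/(4*k**2 + 5*k - 2))·t_k = 2*k*(k**3 + k**2 - 2*k - 2).
Verify: 8*k**3 + 18*k**2 + 6*k - 4 matches t_k.

s_k = 2 k \left(k^{3} + k^{2} - 2 k - 2\right)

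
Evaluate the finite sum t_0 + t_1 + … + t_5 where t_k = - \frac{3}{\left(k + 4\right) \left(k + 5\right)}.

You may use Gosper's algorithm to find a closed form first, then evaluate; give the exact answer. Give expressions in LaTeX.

Step 1: r(k) = (k + 4)/(k + 6).
A = k + 4, B = k + 6, C = 1.
Need (k + 4)·f(k+1) − (k + 5)·f(k) = 1.
From deg A=1, deg B=1, deg C=0: d=1.
Match coefficients ⇒ f(k) = k/4.
Certificate R = B(k−1)f/C = k*(k + 5)/4 gives s_k = -3*k/(4*k + 16).
Δs = -3/(k**2 + 9*k + 20), as required.
Σ_(k=0)^(5) t_k = s_(6) − s_(0) = -9/20 − (0) = -9/20.

Σ = -9/20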